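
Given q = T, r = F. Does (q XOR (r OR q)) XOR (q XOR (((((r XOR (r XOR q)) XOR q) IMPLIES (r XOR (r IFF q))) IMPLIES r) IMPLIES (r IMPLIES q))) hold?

r OR q = F OR T = T
q XOR (r OR q) = T XOR T = F
r XOR q = F XOR T = T
r XOR (r XOR q) = F XOR T = T
(r XOR (r XOR q)) XOR q = T XOR T = F
r IFF q = F IFF T = F
r XOR (r IFF q) = F XOR F = F
((r XOR (r XOR q)) XOR q) IMPLIES (r XOR (r IFF q)) = F IMPLIES F = T
(((r XOR (r XOR q)) XOR q) IMPLIES (r XOR (r IFF q))) IMPLIES r = T IMPLIES F = F
r IMPLIES q = F IMPLIES T = T
((((r XOR (r XOR q)) XOR q) IMPLIES (r XOR (r IFF q))) IMPLIES r) IMPLIES (r IMPLIES q) = F IMPLIES T = T
q XOR (((((r XOR (r XOR q)) XOR q) IMPLIES (r XOR (r IFF q))) IMPLIES r) IMPLIES (r IMPLIES q)) = T XOR T = F
(q XOR (r OR q)) XOR (q XOR (((((r XOR (r XOR q)) XOR q) IMPLIES (r XOR (r IFF q))) IMPLIES r) IMPLIES (r IMPLIES q))) = F XOR F = F

F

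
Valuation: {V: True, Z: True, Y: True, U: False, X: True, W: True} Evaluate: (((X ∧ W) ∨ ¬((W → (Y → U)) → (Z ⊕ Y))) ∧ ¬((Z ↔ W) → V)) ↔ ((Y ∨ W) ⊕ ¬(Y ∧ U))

X ∧ W = True ∧ True = True
Y → U = True → False = False
W → (Y → U) = True → False = False
Z ⊕ Y = True ⊕ True = False
(W → (Y → U)) → (Z ⊕ Y) = False → False = True
¬((W → (Y → U)) → (Z ⊕ Y)) = ¬True = False
(X ∧ W) ∨ ¬((W → (Y → U)) → (Z ⊕ Y)) = True ∨ False = True
Z ↔ W = True ↔ True = True
(Z ↔ W) → V = True → True = True
¬((Z ↔ W) → V) = ¬True = False
((X ∧ W) ∨ ¬((W → (Y → U)) → (Z ⊕ Y))) ∧ ¬((Z ↔ W) → V) = True ∧ False = False
Y ∨ W = True ∨ True = True
Y ∧ U = True ∧ False = False
¬(Y ∧ U) = ¬False = True
(Y ∨ W) ⊕ ¬(Y ∧ U) = True ⊕ True = False
(((X ∧ W) ∨ ¬((W → (Y → U)) → (Z ⊕ Y))) ∧ ¬((Z ↔ W) → V)) ↔ ((Y ∨ W) ⊕ ¬(Y ∧ U)) = False ↔ False = True

True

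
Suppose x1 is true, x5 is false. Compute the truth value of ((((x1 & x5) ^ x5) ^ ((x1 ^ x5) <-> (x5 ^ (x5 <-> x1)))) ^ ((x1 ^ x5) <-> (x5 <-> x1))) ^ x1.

x1 & x5 = 1 & 0 = 0
(x1 & x5) ^ x5 = 0 ^ 0 = 0
x1 ^ x5 = 1 ^ 0 = 1
x5 <-> x1 = 0 <-> 1 = 0
x5 ^ (x5 <-> x1) = 0 ^ 0 = 0
(x1 ^ x5) <-> (x5 ^ (x5 <-> x1)) = 1 <-> 0 = 0
((x1 & x5) ^ x5) ^ ((x1 ^ x5) <-> (x5 ^ (x5 <-> x1))) = 0 ^ 0 = 0
x1 ^ x5 = 1 ^ 0 = 1
x5 <-> x1 = 0 <-> 1 = 0
(x1 ^ x5) <-> (x5 <-> x1) = 1 <-> 0 = 0
(((x1 & x5) ^ x5) ^ ((x1 ^ x5) <-> (x5 ^ (x5 <-> x1)))) ^ ((x1 ^ x5) <-> (x5 <-> x1)) = 0 ^ 0 = 0
((((x1 & x5) ^ x5) ^ ((x1 ^ x5) <-> (x5 ^ (x5 <-> x1)))) ^ ((x1 ^ x5) <-> (x5 <-> x1))) ^ x1 = 0 ^ 1 = 1

1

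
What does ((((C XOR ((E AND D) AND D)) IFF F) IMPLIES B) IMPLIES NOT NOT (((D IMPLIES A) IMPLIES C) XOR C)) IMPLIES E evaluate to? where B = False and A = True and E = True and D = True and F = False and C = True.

Substituting B=False, A=True, E=True, D=True, F=False, C=True:
E AND D = True AND True = True
(E AND D) AND D = True AND True = True
C XOR ((E AND D) AND D) = True XOR True = False
(C XOR ((E AND D) AND D)) IFF F = False IFF False = True
((C XOR ((E AND D) AND D)) IFF F) IMPLIES B = True IMPLIES False = False
D IMPLIES A = True IMPLIES True = True
(D IMPLIES A) IMPLIES C = True IMPLIES True = True
((D IMPLIES A) IMPLIES C) XOR C = True XOR True = False
NOT (((D IMPLIES A) IMPLIES C) XOR C) = NOT False = True
NOT NOT (((D IMPLIES A) IMPLIES C) XOR C) = NOT True = False
(((C XOR ((E AND D) AND D)) IFF F) IMPLIES B) IMPLIES NOT NOT (((D IMPLIES A) IMPLIES C) XOR C) = False IMPLIES False = True
((((C XOR ((E AND D) AND D)) IFF F) IMPLIES B) IMPLIES NOT NOT (((D IMPLIES A) IMPLIES C) XOR C)) IMPLIES E = True IMPLIES True = True

True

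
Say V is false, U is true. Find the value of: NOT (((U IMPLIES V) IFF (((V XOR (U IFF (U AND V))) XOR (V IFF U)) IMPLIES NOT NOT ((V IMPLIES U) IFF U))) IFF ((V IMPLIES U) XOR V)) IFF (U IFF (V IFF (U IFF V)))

T

U IMPLIES V = T IMPLIES F = F
U AND V = T AND F = F
U IFF (U AND V) = T IFF F = F
V XOR (U IFF (U AND V)) = F XOR F = F
V IFF U = F IFF T = F
(V XOR (U IFF (U AND V))) XOR (V IFF U) = F XOR F = F
V IMPLIES U = F IMPLIES T = T
(V IMPLIES U) IFF U = T IFF T = T
NOT ((V IMPLIES U) IFF U) = NOT T = F
NOT NOT ((V IMPLIES U) IFF U) = NOT F = T
((V XOR (U IFF (U AND V))) XOR (V IFF U)) IMPLIES NOT NOT ((V IMPLIES U) IFF U) = F IMPLIES T = T
(U IMPLIES V) IFF (((V XOR (U IFF (U AND V))) XOR (V IFF U)) IMPLIES NOT NOT ((V IMPLIES U) IFF U)) = F IFF T = F
V IMPLIES U = F IMPLIES T = T
(V IMPLIES U) XOR V = T XOR F = T
((U IMPLIES V) IFF (((V XOR (U IFF (U AND V))) XOR (V IFF U)) IMPLIES NOT NOT ((V IMPLIES U) IFF U))) IFF ((V IMPLIES U) XOR V) = F IFF T = F
NOT (((U IMPLIES V) IFF (((V XOR (U IFF (U AND V))) XOR (V IFF U)) IMPLIES NOT NOT ((V IMPLIES U) IFF U))) IFF ((V IMPLIES U) XOR V)) = NOT F = T
U IFF V = T IFF F = F
V IFF (U IFF V) = F IFF F = T
U IFF (V IFF (U IFF V)) = T IFF T = T
NOT (((U IMPLIES V) IFF (((V XOR (U IFF (U AND V))) XOR (V IFF U)) IMPLIES NOT NOT ((V IMPLIES U) IFF U))) IFF ((V IMPLIES U) XOR V)) IFF (U IFF (V IFF (U IFF V))) = T IFF T = T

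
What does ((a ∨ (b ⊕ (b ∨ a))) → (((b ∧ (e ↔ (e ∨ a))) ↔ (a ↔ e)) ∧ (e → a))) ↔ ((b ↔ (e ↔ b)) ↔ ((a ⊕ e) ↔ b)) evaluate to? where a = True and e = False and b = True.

False

b ∨ a = True ∨ True = True
b ⊕ (b ∨ a) = True ⊕ True = False
a ∨ (b ⊕ (b ∨ a)) = True ∨ False = True
e ∨ a = False ∨ True = True
e ↔ (e ∨ a) = False ↔ True = False
b ∧ (e ↔ (e ∨ a)) = True ∧ False = False
a ↔ e = True ↔ False = False
(b ∧ (e ↔ (e ∨ a))) ↔ (a ↔ e) = False ↔ False = True
e → a = False → True = True
((b ∧ (e ↔ (e ∨ a))) ↔ (a ↔ e)) ∧ (e → a) = True ∧ True = True
(a ∨ (b ⊕ (b ∨ a))) → (((b ∧ (e ↔ (e ∨ a))) ↔ (a ↔ e)) ∧ (e → a)) = True → True = True
e ↔ b = False ↔ True = False
b ↔ (e ↔ b) = True ↔ False = False
a ⊕ e = True ⊕ False = True
(a ⊕ e) ↔ b = True ↔ True = True
(b ↔ (e ↔ b)) ↔ ((a ⊕ e) ↔ b) = False ↔ True = False
((a ∨ (b ⊕ (b ∨ a))) → (((b ∧ (e ↔ (e ∨ a))) ↔ (a ↔ e)) ∧ (e → a))) ↔ ((b ↔ (e ↔ b)) ↔ ((a ⊕ e) ↔ b)) = True ↔ False = False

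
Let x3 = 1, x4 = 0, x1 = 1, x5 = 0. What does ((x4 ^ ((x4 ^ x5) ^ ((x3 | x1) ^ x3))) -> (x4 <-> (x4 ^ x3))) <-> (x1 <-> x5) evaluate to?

x4 ^ x5 = 0 ^ 0 = 0
x3 | x1 = 1 | 1 = 1
(x3 | x1) ^ x3 = 1 ^ 1 = 0
(x4 ^ x5) ^ ((x3 | x1) ^ x3) = 0 ^ 0 = 0
x4 ^ ((x4 ^ x5) ^ ((x3 | x1) ^ x3)) = 0 ^ 0 = 0
x4 ^ x3 = 0 ^ 1 = 1
x4 <-> (x4 ^ x3) = 0 <-> 1 = 0
(x4 ^ ((x4 ^ x5) ^ ((x3 | x1) ^ x3))) -> (x4 <-> (x4 ^ x3)) = 0 -> 0 = 1
x1 <-> x5 = 1 <-> 0 = 0
((x4 ^ ((x4 ^ x5) ^ ((x3 | x1) ^ x3))) -> (x4 <-> (x4 ^ x3))) <-> (x1 <-> x5) = 1 <-> 0 = 0

0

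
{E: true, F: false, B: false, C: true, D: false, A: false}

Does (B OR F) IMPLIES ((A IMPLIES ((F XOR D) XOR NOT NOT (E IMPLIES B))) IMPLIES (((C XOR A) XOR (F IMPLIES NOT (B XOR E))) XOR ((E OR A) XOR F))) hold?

true

Substituting E=true, F=false, B=false, C=true, D=false, A=false:
B OR F = false OR false = false
F XOR D = false XOR false = false
E IMPLIES B = true IMPLIES false = false
NOT (E IMPLIES B) = NOT false = true
NOT NOT (E IMPLIES B) = NOT true = false
(F XOR D) XOR NOT NOT (E IMPLIES B) = false XOR false = false
A IMPLIES ((F XOR D) XOR NOT NOT (E IMPLIES B)) = false IMPLIES false = true
C XOR A = true XOR false = true
B XOR E = false XOR true = true
NOT (B XOR E) = NOT true = false
F IMPLIES NOT (B XOR E) = false IMPLIES false = true
(C XOR A) XOR (F IMPLIES NOT (B XOR E)) = true XOR true = false
E OR A = true OR false = true
(E OR A) XOR F = true XOR false = true
((C XOR A) XOR (F IMPLIES NOT (B XOR E))) XOR ((E OR A) XOR F) = false XOR true = true
(A IMPLIES ((F XOR D) XOR NOT NOT (E IMPLIES B))) IMPLIES (((C XOR A) XOR (F IMPLIES NOT (B XOR E))) XOR ((E OR A) XOR F)) = true IMPLIES true = true
(B OR F) IMPLIES ((A IMPLIES ((F XOR D) XOR NOT NOT (E IMPLIES B))) IMPLIES (((C XOR A) XOR (F IMPLIES NOT (B XOR E))) XOR ((E OR A) XOR F))) = false IMPLIES true = true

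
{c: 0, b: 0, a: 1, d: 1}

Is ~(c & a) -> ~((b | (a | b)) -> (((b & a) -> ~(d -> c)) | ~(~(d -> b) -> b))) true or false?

c & a = 0 & 1 = 0
~(c & a) = ~0 = 1
a | b = 1 | 0 = 1
b | (a | b) = 0 | 1 = 1
b & a = 0 & 1 = 0
d -> c = 1 -> 0 = 0
~(d -> c) = ~0 = 1
(b & a) -> ~(d -> c) = 0 -> 1 = 1
d -> b = 1 -> 0 = 0
~(d -> b) = ~0 = 1
~(d -> b) -> b = 1 -> 0 = 0
~(~(d -> b) -> b) = ~0 = 1
((b & a) -> ~(d -> c)) | ~(~(d -> b) -> b) = 1 | 1 = 1
(b | (a | b)) -> (((b & a) -> ~(d -> c)) | ~(~(d -> b) -> b)) = 1 -> 1 = 1
~((b | (a | b)) -> (((b & a) -> ~(d -> c)) | ~(~(d -> b) -> b))) = ~1 = 0
~(c & a) -> ~((b | (a | b)) -> (((b & a) -> ~(d -> c)) | ~(~(d -> b) -> b))) = 1 -> 0 = 0

0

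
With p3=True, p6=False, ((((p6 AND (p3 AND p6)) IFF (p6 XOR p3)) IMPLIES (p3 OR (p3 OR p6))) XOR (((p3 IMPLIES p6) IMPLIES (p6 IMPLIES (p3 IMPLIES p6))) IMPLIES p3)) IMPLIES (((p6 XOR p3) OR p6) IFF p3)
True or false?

p3 AND p6 = True AND False = False
p6 AND (p3 AND p6) = False AND False = False
p6 XOR p3 = False XOR True = True
(p6 AND (p3 AND p6)) IFF (p6 XOR p3) = False IFF True = False
p3 OR p6 = True OR False = True
p3 OR (p3 OR p6) = True OR True = True
((p6 AND (p3 AND p6)) IFF (p6 XOR p3)) IMPLIES (p3 OR (p3 OR p6)) = False IMPLIES True = True
p3 IMPLIES p6 = True IMPLIES False = False
p3 IMPLIES p6 = True IMPLIES False = False
p6 IMPLIES (p3 IMPLIES p6) = False IMPLIES False = True
(p3 IMPLIES p6) IMPLIES (p6 IMPLIES (p3 IMPLIES p6)) = False IMPLIES True = True
((p3 IMPLIES p6) IMPLIES (p6 IMPLIES (p3 IMPLIES p6))) IMPLIES p3 = True IMPLIES True = True
(((p6 AND (p3 AND p6)) IFF (p6 XOR p3)) IMPLIES (p3 OR (p3 OR p6))) XOR (((p3 IMPLIES p6) IMPLIES (p6 IMPLIES (p3 IMPLIES p6))) IMPLIES p3) = True XOR True = False
p6 XOR p3 = False XOR True = True
(p6 XOR p3) OR p6 = True OR False = True
((p6 XOR p3) OR p6) IFF p3 = True IFF True = True
((((p6 AND (p3 AND p6)) IFF (p6 XOR p3)) IMPLIES (p3 OR (p3 OR p6))) XOR (((p3 IMPLIES p6) IMPLIES (p6 IMPLIES (p3 IMPLIES p6))) IMPLIES p3)) IMPLIES (((p6 XOR p3) OR p6) IFF p3) = False IMPLIES True = True

True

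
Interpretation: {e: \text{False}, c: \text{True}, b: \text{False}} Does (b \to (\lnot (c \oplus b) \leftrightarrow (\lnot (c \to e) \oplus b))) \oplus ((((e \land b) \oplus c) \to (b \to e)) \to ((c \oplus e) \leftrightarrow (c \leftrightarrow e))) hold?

\text{True}

Substituting e=\text{False}, c=\text{True}, b=\text{False}:
c \oplus b = \text{True} \oplus \text{False} = \text{True}
\lnot (c \oplus b) = \lnot \text{True} = \text{False}
c \to e = \text{True} \to \text{False} = \text{False}
\lnot (c \to e) = \lnot \text{False} = \text{True}
\lnot (c \to e) \oplus b = \text{True} \oplus \text{False} = \text{True}
\lnot (c \oplus b) \leftrightarrow (\lnot (c \to e) \oplus b) = \text{False} \leftrightarrow \text{True} = \text{False}
b \to (\lnot (c \oplus b) \leftrightarrow (\lnot (c \to e) \oplus b)) = \text{False} \to \text{False} = \text{True}
e \land b = \text{False} \land \text{False} = \text{False}
(e \land b) \oplus c = \text{False} \oplus \text{True} = \text{True}
b \to e = \text{False} \to \text{False} = \text{True}
((e \land b) \oplus c) \to (b \to e) = \text{True} \to \text{True} = \text{True}
c \oplus e = \text{True} \oplus \text{False} = \text{True}
c \leftrightarrow e = \text{True} \leftrightarrow \text{False} = \text{False}
(c \oplus e) \leftrightarrow (c \leftrightarrow e) = \text{True} \leftrightarrow \text{False} = \text{False}
(((e \land b) \oplus c) \to (b \to e)) \to ((c \oplus e) \leftrightarrow (c \leftrightarrow e)) = \text{True} \to \text{False} = \text{False}
(b \to (\lnot (c \oplus b) \leftrightarrow (\lnot (c \to e) \oplus b))) \oplus ((((e \land b) \oplus c) \to (b \to e)) \to ((c \oplus e) \leftrightarrow (c \leftrightarrow e))) = \text{True} \oplus \text{False} = \text{True}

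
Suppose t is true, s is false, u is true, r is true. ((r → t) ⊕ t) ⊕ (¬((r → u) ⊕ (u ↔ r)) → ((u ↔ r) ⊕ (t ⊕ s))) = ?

False

r → t = True → True = True
(r → t) ⊕ t = True ⊕ True = False
r → u = True → True = True
u ↔ r = True ↔ True = True
(r → u) ⊕ (u ↔ r) = True ⊕ True = False
¬((r → u) ⊕ (u ↔ r)) = ¬False = True
u ↔ r = True ↔ True = True
t ⊕ s = True ⊕ False = True
(u ↔ r) ⊕ (t ⊕ s) = True ⊕ True = False
¬((r → u) ⊕ (u ↔ r)) → ((u ↔ r) ⊕ (t ⊕ s)) = True → False = False
((r → t) ⊕ t) ⊕ (¬((r → u) ⊕ (u ↔ r)) → ((u ↔ r) ⊕ (t ⊕ s))) = False ⊕ False = False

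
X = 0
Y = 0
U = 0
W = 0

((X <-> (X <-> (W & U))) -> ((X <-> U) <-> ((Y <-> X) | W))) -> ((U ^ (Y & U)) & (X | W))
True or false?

0

W & U = 0 & 0 = 0
X <-> (W & U) = 0 <-> 0 = 1
X <-> (X <-> (W & U)) = 0 <-> 1 = 0
X <-> U = 0 <-> 0 = 1
Y <-> X = 0 <-> 0 = 1
(Y <-> X) | W = 1 | 0 = 1
(X <-> U) <-> ((Y <-> X) | W) = 1 <-> 1 = 1
(X <-> (X <-> (W & U))) -> ((X <-> U) <-> ((Y <-> X) | W)) = 0 -> 1 = 1
Y & U = 0 & 0 = 0
U ^ (Y & U) = 0 ^ 0 = 0
X | W = 0 | 0 = 0
(U ^ (Y & U)) & (X | W) = 0 & 0 = 0
((X <-> (X <-> (W & U))) -> ((X <-> U) <-> ((Y <-> X) | W))) -> ((U ^ (Y & U)) & (X | W)) = 1 -> 0 = 0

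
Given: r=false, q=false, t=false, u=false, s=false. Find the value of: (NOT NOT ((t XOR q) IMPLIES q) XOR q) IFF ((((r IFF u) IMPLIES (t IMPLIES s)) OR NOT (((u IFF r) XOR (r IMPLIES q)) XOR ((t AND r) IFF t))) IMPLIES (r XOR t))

t XOR q = false XOR false = false
(t XOR q) IMPLIES q = false IMPLIES false = true
NOT ((t XOR q) IMPLIES q) = NOT true = false
NOT NOT ((t XOR q) IMPLIES q) = NOT false = true
NOT NOT ((t XOR q) IMPLIES q) XOR q = true XOR false = true
r IFF u = false IFF false = true
t IMPLIES s = false IMPLIES false = true
(r IFF u) IMPLIES (t IMPLIES s) = true IMPLIES true = true
u IFF r = false IFF false = true
r IMPLIES q = false IMPLIES false = true
(u IFF r) XOR (r IMPLIES q) = true XOR true = false
t AND r = false AND false = false
(t AND r) IFF t = false IFF false = true
((u IFF r) XOR (r IMPLIES q)) XOR ((t AND r) IFF t) = false XOR true = true
NOT (((u IFF r) XOR (r IMPLIES q)) XOR ((t AND r) IFF t)) = NOT true = false
((r IFF u) IMPLIES (t IMPLIES s)) OR NOT (((u IFF r) XOR (r IMPLIES q)) XOR ((t AND r) IFF t)) = true OR false = true
r XOR t = false XOR false = false
(((r IFF u) IMPLIES (t IMPLIES s)) OR NOT (((u IFF r) XOR (r IMPLIES q)) XOR ((t AND r) IFF t))) IMPLIES (r XOR t) = true IMPLIES false = false
(NOT NOT ((t XOR q) IMPLIES q) XOR q) IFF ((((r IFF u) IMPLIES (t IMPLIES s)) OR NOT (((u IFF r) XOR (r IMPLIES q)) XOR ((t AND r) IFF t))) IMPLIES (r XOR t)) = true IFF false = false

false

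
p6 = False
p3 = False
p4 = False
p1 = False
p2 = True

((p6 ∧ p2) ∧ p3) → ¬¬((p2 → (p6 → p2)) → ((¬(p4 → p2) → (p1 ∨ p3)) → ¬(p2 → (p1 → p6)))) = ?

Substituting p6=False, p3=False, p4=False, p1=False, p2=True:
p6 ∧ p2 = False ∧ True = False
(p6 ∧ p2) ∧ p3 = False ∧ False = False
p6 → p2 = False → True = True
p2 → (p6 → p2) = True → True = True
p4 → p2 = False → True = True
¬(p4 → p2) = ¬True = False
p1 ∨ p3 = False ∨ False = False
¬(p4 → p2) → (p1 ∨ p3) = False → False = True
p1 → p6 = False → False = True
p2 → (p1 → p6) = True → True = True
¬(p2 → (p1 → p6)) = ¬True = False
(¬(p4 → p2) → (p1 ∨ p3)) → ¬(p2 → (p1 → p6)) = True → False = False
(p2 → (p6 → p2)) → ((¬(p4 → p2) → (p1 ∨ p3)) → ¬(p2 → (p1 → p6))) = True → False = False
¬((p2 → (p6 → p2)) → ((¬(p4 → p2) → (p1 ∨ p3)) → ¬(p2 → (p1 → p6)))) = ¬False = True
¬¬((p2 → (p6 → p2)) → ((¬(p4 → p2) → (p1 ∨ p3)) → ¬(p2 → (p1 → p6)))) = ¬True = False
((p6 ∧ p2) ∧ p3) → ¬¬((p2 → (p6 → p2)) → ((¬(p4 → p2) → (p1 ∨ p3)) → ¬(p2 → (p1 → p6)))) = False → False = True

True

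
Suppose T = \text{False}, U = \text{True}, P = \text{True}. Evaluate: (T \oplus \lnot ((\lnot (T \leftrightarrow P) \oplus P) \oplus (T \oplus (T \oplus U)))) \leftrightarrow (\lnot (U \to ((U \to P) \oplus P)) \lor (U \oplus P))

\text{False}

Substituting T=\text{False}, U=\text{True}, P=\text{True}:
T \leftrightarrow P = \text{False} \leftrightarrow \text{True} = \text{False}
\lnot (T \leftrightarrow P) = \lnot \text{False} = \text{True}
\lnot (T \leftrightarrow P) \oplus P = \text{True} \oplus \text{True} = \text{False}
T \oplus U = \text{False} \oplus \text{True} = \text{True}
T \oplus (T \oplus U) = \text{False} \oplus \text{True} = \text{True}
(\lnot (T \leftrightarrow P) \oplus P) \oplus (T \oplus (T \oplus U)) = \text{False} \oplus \text{True} = \text{True}
\lnot ((\lnot (T \leftrightarrow P) \oplus P) \oplus (T \oplus (T \oplus U))) = \lnot \text{True} = \text{False}
T \oplus \lnot ((\lnot (T \leftrightarrow P) \oplus P) \oplus (T \oplus (T \oplus U))) = \text{False} \oplus \text{False} = \text{False}
U \to P = \text{True} \to \text{True} = \text{True}
(U \to P) \oplus P = \text{True} \oplus \text{True} = \text{False}
U \to ((U \to P) \oplus P) = \text{True} \to \text{False} = \text{False}
\lnot (U \to ((U \to P) \oplus P)) = \lnot \text{False} = \text{True}
U \oplus P = \text{True} \oplus \text{True} = \text{False}
\lnot (U \to ((U \to P) \oplus P)) \lor (U \oplus P) = \text{True} \lor \text{False} = \text{True}
(T \oplus \lnot ((\lnot (T \leftrightarrow P) \oplus P) \oplus (T \oplus (T \oplus U)))) \leftrightarrow (\lnot (U \to ((U \to P) \oplus P)) \lor (U \oplus P)) = \text{False} \leftrightarrow \text{True} = \text{False}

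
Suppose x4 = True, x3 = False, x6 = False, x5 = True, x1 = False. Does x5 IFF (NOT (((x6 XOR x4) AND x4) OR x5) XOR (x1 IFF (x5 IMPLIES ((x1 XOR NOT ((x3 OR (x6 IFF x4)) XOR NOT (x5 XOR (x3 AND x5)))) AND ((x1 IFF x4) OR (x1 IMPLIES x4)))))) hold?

x6 XOR x4 = False XOR True = True
(x6 XOR x4) AND x4 = True AND True = True
((x6 XOR x4) AND x4) OR x5 = True OR True = True
NOT (((x6 XOR x4) AND x4) OR x5) = NOT True = False
x6 IFF x4 = False IFF True = False
x3 OR (x6 IFF x4) = False OR False = False
x3 AND x5 = False AND True = False
x5 XOR (x3 AND x5) = True XOR False = True
NOT (x5 XOR (x3 AND x5)) = NOT True = False
(x3 OR (x6 IFF x4)) XOR NOT (x5 XOR (x3 AND x5)) = False XOR False = False
NOT ((x3 OR (x6 IFF x4)) XOR NOT (x5 XOR (x3 AND x5))) = NOT False = True
x1 XOR NOT ((x3 OR (x6 IFF x4)) XOR NOT (x5 XOR (x3 AND x5))) = False XOR True = True
x1 IFF x4 = False IFF True = False
x1 IMPLIES x4 = False IMPLIES True = True
(x1 IFF x4) OR (x1 IMPLIES x4) = False OR True = True
(x1 XOR NOT ((x3 OR (x6 IFF x4)) XOR NOT (x5 XOR (x3 AND x5)))) AND ((x1 IFF x4) OR (x1 IMPLIES x4)) = True AND True = True
x5 IMPLIES ((x1 XOR NOT ((x3 OR (x6 IFF x4)) XOR NOT (x5 XOR (x3 AND x5)))) AND ((x1 IFF x4) OR (x1 IMPLIES x4))) = True IMPLIES True = True
x1 IFF (x5 IMPLIES ((x1 XOR NOT ((x3 OR (x6 IFF x4)) XOR NOT (x5 XOR (x3 AND x5)))) AND ((x1 IFF x4) OR (x1 IMPLIES x4)))) = False IFF True = False
NOT (((x6 XOR x4) AND x4) OR x5) XOR (x1 IFF (x5 IMPLIES ((x1 XOR NOT ((x3 OR (x6 IFF x4)) XOR NOT (x5 XOR (x3 AND x5)))) AND ((x1 IFF x4) OR (x1 IMPLIES x4))))) = False XOR False = False
x5 IFF (NOT (((x6 XOR x4) AND x4) OR x5) XOR (x1 IFF (x5 IMPLIES ((x1 XOR NOT ((x3 OR (x6 IFF x4)) XOR NOT (x5 XOR (x3 AND x5)))) AND ((x1 IFF x4) OR (x1 IMPLIES x4)))))) = True IFF False = False

False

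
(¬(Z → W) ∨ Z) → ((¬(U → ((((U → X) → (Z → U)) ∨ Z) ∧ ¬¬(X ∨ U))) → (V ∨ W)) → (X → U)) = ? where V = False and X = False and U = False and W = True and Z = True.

True

Substituting V=False, X=False, U=False, W=True, Z=True:
Z → W = True → True = True
¬(Z → W) = ¬True = False
¬(Z → W) ∨ Z = False ∨ True = True
U → X = False → False = True
Z → U = True → False = False
(U → X) → (Z → U) = True → False = False
((U → X) → (Z → U)) ∨ Z = False ∨ True = True
X ∨ U = False ∨ False = False
¬(X ∨ U) = ¬False = True
¬¬(X ∨ U) = ¬True = False
(((U → X) → (Z → U)) ∨ Z) ∧ ¬¬(X ∨ U) = True ∧ False = False
U → ((((U → X) → (Z → U)) ∨ Z) ∧ ¬¬(X ∨ U)) = False → False = True
¬(U → ((((U → X) → (Z → U)) ∨ Z) ∧ ¬¬(X ∨ U))) = ¬True = False
V ∨ W = False ∨ True = True
¬(U → ((((U → X) → (Z → U)) ∨ Z) ∧ ¬¬(X ∨ U))) → (V ∨ W) = False → True = True
X → U = False → False = True
(¬(U → ((((U → X) → (Z → U)) ∨ Z) ∧ ¬¬(X ∨ U))) → (V ∨ W)) → (X → U) = True → True = True
(¬(Z → W) ∨ Z) → ((¬(U → ((((U → X) → (Z → U)) ∨ Z) ∧ ¬¬(X ∨ U))) → (V ∨ W)) → (X → U)) = True → True = True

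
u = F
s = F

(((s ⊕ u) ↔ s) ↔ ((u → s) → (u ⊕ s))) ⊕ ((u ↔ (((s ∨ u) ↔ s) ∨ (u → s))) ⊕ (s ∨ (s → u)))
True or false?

T

Substituting u=F, s=F:
s ⊕ u = F ⊕ F = F
(s ⊕ u) ↔ s = F ↔ F = T
u → s = F → F = T
u ⊕ s = F ⊕ F = F
(u → s) → (u ⊕ s) = T → F = F
((s ⊕ u) ↔ s) ↔ ((u → s) → (u ⊕ s)) = T ↔ F = F
s ∨ u = F ∨ F = F
(s ∨ u) ↔ s = F ↔ F = T
u → s = F → F = T
((s ∨ u) ↔ s) ∨ (u → s) = T ∨ T = T
u ↔ (((s ∨ u) ↔ s) ∨ (u → s)) = F ↔ T = F
s → u = F → F = T
s ∨ (s → u) = F ∨ T = T
(u ↔ (((s ∨ u) ↔ s) ∨ (u → s))) ⊕ (s ∨ (s → u)) = F ⊕ T = T
(((s ⊕ u) ↔ s) ↔ ((u → s) → (u ⊕ s))) ⊕ ((u ↔ (((s ∨ u) ↔ s) ∨ (u → s))) ⊕ (s ∨ (s → u))) = F ⊕ T = T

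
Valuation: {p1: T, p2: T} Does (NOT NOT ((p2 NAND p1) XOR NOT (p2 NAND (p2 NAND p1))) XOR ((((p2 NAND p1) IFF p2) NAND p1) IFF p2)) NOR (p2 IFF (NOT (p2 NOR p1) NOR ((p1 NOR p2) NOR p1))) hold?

p2 NAND p1 = T NAND T = F
p2 NAND p1 = T NAND T = F
p2 NAND (p2 NAND p1) = T NAND F = T
NOT (p2 NAND (p2 NAND p1)) = NOT T = F
(p2 NAND p1) XOR NOT (p2 NAND (p2 NAND p1)) = F XOR F = F
NOT ((p2 NAND p1) XOR NOT (p2 NAND (p2 NAND p1))) = NOT F = T
NOT NOT ((p2 NAND p1) XOR NOT (p2 NAND (p2 NAND p1))) = NOT T = F
p2 NAND p1 = T NAND T = F
(p2 NAND p1) IFF p2 = F IFF T = F
((p2 NAND p1) IFF p2) NAND p1 = F NAND T = T
(((p2 NAND p1) IFF p2) NAND p1) IFF p2 = T IFF T = T
NOT NOT ((p2 NAND p1) XOR NOT (p2 NAND (p2 NAND p1))) XOR ((((p2 NAND p1) IFF p2) NAND p1) IFF p2) = F XOR T = T
p2 NOR p1 = T NOR T = F
NOT (p2 NOR p1) = NOT F = T
p1 NOR p2 = T NOR T = F
(p1 NOR p2) NOR p1 = F NOR T = F
NOT (p2 NOR p1) NOR ((p1 NOR p2) NOR p1) = T NOR F = F
p2 IFF (NOT (p2 NOR p1) NOR ((p1 NOR p2) NOR p1)) = T IFF F = F
(NOT NOT ((p2 NAND p1) XOR NOT (p2 NAND (p2 NAND p1))) XOR ((((p2 NAND p1) IFF p2) NAND p1) IFF p2)) NOR (p2 IFF (NOT (p2 NOR p1) NOR ((p1 NOR p2) NOR p1))) = T NOR F = F

F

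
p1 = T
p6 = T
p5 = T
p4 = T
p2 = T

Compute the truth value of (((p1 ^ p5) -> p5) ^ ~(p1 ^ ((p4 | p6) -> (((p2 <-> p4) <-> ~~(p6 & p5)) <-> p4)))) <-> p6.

F

p1 ^ p5 = T ^ T = F
(p1 ^ p5) -> p5 = F -> T = T
p4 | p6 = T | T = T
p2 <-> p4 = T <-> T = T
p6 & p5 = T & T = T
~(p6 & p5) = ~T = F
~~(p6 & p5) = ~F = T
(p2 <-> p4) <-> ~~(p6 & p5) = T <-> T = T
((p2 <-> p4) <-> ~~(p6 & p5)) <-> p4 = T <-> T = T
(p4 | p6) -> (((p2 <-> p4) <-> ~~(p6 & p5)) <-> p4) = T -> T = T
p1 ^ ((p4 | p6) -> (((p2 <-> p4) <-> ~~(p6 & p5)) <-> p4)) = T ^ T = F
~(p1 ^ ((p4 | p6) -> (((p2 <-> p4) <-> ~~(p6 & p5)) <-> p4))) = ~F = T
((p1 ^ p5) -> p5) ^ ~(p1 ^ ((p4 | p6) -> (((p2 <-> p4) <-> ~~(p6 & p5)) <-> p4))) = T ^ T = F
(((p1 ^ p5) -> p5) ^ ~(p1 ^ ((p4 | p6) -> (((p2 <-> p4) <-> ~~(p6 & p5)) <-> p4)))) <-> p6 = F <-> T = F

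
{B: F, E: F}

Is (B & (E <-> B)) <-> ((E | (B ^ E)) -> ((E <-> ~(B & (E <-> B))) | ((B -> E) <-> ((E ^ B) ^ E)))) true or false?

E <-> B = F <-> F = T
B & (E <-> B) = F & T = F
B ^ E = F ^ F = F
E | (B ^ E) = F | F = F
E <-> B = F <-> F = T
B & (E <-> B) = F & T = F
~(B & (E <-> B)) = ~F = T
E <-> ~(B & (E <-> B)) = F <-> T = F
B -> E = F -> F = T
E ^ B = F ^ F = F
(E ^ B) ^ E = F ^ F = F
(B -> E) <-> ((E ^ B) ^ E) = T <-> F = F
(E <-> ~(B & (E <-> B))) | ((B -> E) <-> ((E ^ B) ^ E)) = F | F = F
(E | (B ^ E)) -> ((E <-> ~(B & (E <-> B))) | ((B -> E) <-> ((E ^ B) ^ E))) = F -> F = T
(B & (E <-> B)) <-> ((E | (B ^ E)) -> ((E <-> ~(B & (E <-> B))) | ((B -> E) <-> ((E ^ B) ^ E)))) = F <-> T = F

F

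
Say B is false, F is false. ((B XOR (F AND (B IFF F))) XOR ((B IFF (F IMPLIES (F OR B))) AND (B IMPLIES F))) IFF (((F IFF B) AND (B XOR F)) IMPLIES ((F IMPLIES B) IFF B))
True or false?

false

Substituting B=false, F=false:
B IFF F = false IFF false = true
F AND (B IFF F) = false AND true = false
B XOR (F AND (B IFF F)) = false XOR false = false
F OR B = false OR false = false
F IMPLIES (F OR B) = false IMPLIES false = true
B IFF (F IMPLIES (F OR B)) = false IFF true = false
B IMPLIES F = false IMPLIES false = true
(B IFF (F IMPLIES (F OR B))) AND (B IMPLIES F) = false AND true = false
(B XOR (F AND (B IFF F))) XOR ((B IFF (F IMPLIES (F OR B))) AND (B IMPLIES F)) = false XOR false = false
F IFF B = false IFF false = true
B XOR F = false XOR false = false
(F IFF B) AND (B XOR F) = true AND false = false
F IMPLIES B = false IMPLIES false = true
(F IMPLIES B) IFF B = true IFF false = false
((F IFF B) AND (B XOR F)) IMPLIES ((F IMPLIES B) IFF B) = false IMPLIES false = true
((B XOR (F AND (B IFF F))) XOR ((B IFF (F IMPLIES (F OR B))) AND (B IMPLIES F))) IFF (((F IFF B) AND (B XOR F)) IMPLIES ((F IMPLIES B) IFF B)) = false IFF true = false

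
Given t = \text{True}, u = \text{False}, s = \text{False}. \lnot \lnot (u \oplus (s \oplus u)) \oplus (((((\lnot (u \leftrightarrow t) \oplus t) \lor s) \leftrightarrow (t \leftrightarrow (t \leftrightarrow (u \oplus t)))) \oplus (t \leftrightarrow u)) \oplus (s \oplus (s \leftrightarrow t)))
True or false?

\text{False}

Substituting t=\text{True}, u=\text{False}, s=\text{False}:
s \oplus u = \text{False} \oplus \text{False} = \text{False}
u \oplus (s \oplus u) = \text{False} \oplus \text{False} = \text{False}
\lnot (u \oplus (s \oplus u)) = \lnot \text{False} = \text{True}
\lnot \lnot (u \oplus (s \oplus u)) = \lnot \text{True} = \text{False}
u \leftrightarrow t = \text{False} \leftrightarrow \text{True} = \text{False}
\lnot (u \leftrightarrow t) = \lnot \text{False} = \text{True}
\lnot (u \leftrightarrow t) \oplus t = \text{True} \oplus \text{True} = \text{False}
(\lnot (u \leftrightarrow t) \oplus t) \lor s = \text{False} \lor \text{False} = \text{False}
u \oplus t = \text{False} \oplus \text{True} = \text{True}
t \leftrightarrow (u \oplus t) = \text{True} \leftrightarrow \text{True} = \text{True}
t \leftrightarrow (t \leftrightarrow (u \oplus t)) = \text{True} \leftrightarrow \text{True} = \text{True}
((\lnot (u \leftrightarrow t) \oplus t) \lor s) \leftrightarrow (t \leftrightarrow (t \leftrightarrow (u \oplus t))) = \text{False} \leftrightarrow \text{True} = \text{False}
t \leftrightarrow u = \text{True} \leftrightarrow \text{False} = \text{False}
(((\lnot (u \leftrightarrow t) \oplus t) \lor s) \leftrightarrow (t \leftrightarrow (t \leftrightarrow (u \oplus t)))) \oplus (t \leftrightarrow u) = \text{False} \oplus \text{False} = \text{False}
s \leftrightarrow t = \text{False} \leftrightarrow \text{True} = \text{False}
s \oplus (s \leftrightarrow t) = \text{False} \oplus \text{False} = \text{False}
((((\lnot (u \leftrightarrow t) \oplus t) \lor s) \leftrightarrow (t \leftrightarrow (t \leftrightarrow (u \oplus t)))) \oplus (t \leftrightarrow u)) \oplus (s \oplus (s \leftrightarrow t)) = \text{False} \oplus \text{False} = \text{False}
\lnot \lnot (u \oplus (s \oplus u)) \oplus (((((\lnot (u \leftrightarrow t) \oplus t) \lor s) \leftrightarrow (t \leftrightarrow (t \leftrightarrow (u \oplus t)))) \oplus (t \leftrightarrow u)) \oplus (s \oplus (s \leftrightarrow t))) = \text{False} \oplus \text{False} = \text{False}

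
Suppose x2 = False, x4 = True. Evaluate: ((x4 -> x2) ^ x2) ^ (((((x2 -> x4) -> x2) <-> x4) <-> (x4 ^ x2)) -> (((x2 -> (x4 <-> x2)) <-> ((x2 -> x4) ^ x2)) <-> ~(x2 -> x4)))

x4 -> x2 = True -> False = False
(x4 -> x2) ^ x2 = False ^ False = False
x2 -> x4 = False -> True = True
(x2 -> x4) -> x2 = True -> False = False
((x2 -> x4) -> x2) <-> x4 = False <-> True = False
x4 ^ x2 = True ^ False = True
(((x2 -> x4) -> x2) <-> x4) <-> (x4 ^ x2) = False <-> True = False
x4 <-> x2 = True <-> False = False
x2 -> (x4 <-> x2) = False -> False = True
x2 -> x4 = False -> True = True
(x2 -> x4) ^ x2 = True ^ False = True
(x2 -> (x4 <-> x2)) <-> ((x2 -> x4) ^ x2) = True <-> True = True
x2 -> x4 = False -> True = True
~(x2 -> x4) = ~True = False
((x2 -> (x4 <-> x2)) <-> ((x2 -> x4) ^ x2)) <-> ~(x2 -> x4) = True <-> False = False
((((x2 -> x4) -> x2) <-> x4) <-> (x4 ^ x2)) -> (((x2 -> (x4 <-> x2)) <-> ((x2 -> x4) ^ x2)) <-> ~(x2 -> x4)) = False -> False = True
((x4 -> x2) ^ x2) ^ (((((x2 -> x4) -> x2) <-> x4) <-> (x4 ^ x2)) -> (((x2 -> (x4 <-> x2)) <-> ((x2 -> x4) ^ x2)) <-> ~(x2 -> x4))) = False ^ True = True

True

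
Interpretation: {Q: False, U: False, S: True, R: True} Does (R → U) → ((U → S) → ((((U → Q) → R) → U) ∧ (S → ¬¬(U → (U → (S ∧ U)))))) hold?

Substituting Q=False, U=False, S=True, R=True:
R → U = True → False = False
U → S = False → True = True
U → Q = False → False = True
(U → Q) → R = True → True = True
((U → Q) → R) → U = True → False = False
S ∧ U = True ∧ False = False
U → (S ∧ U) = False → False = True
U → (U → (S ∧ U)) = False → True = True
¬(U → (U → (S ∧ U))) = ¬True = False
¬¬(U → (U → (S ∧ U))) = ¬False = True
S → ¬¬(U → (U → (S ∧ U))) = True → True = True
(((U → Q) → R) → U) ∧ (S → ¬¬(U → (U → (S ∧ U)))) = False ∧ True = False
(U → S) → ((((U → Q) → R) → U) ∧ (S → ¬¬(U → (U → (S ∧ U))))) = True → False = False
(R → U) → ((U → S) → ((((U → Q) → R) → U) ∧ (S → ¬¬(U → (U → (S ∧ U)))))) = False → False = True

True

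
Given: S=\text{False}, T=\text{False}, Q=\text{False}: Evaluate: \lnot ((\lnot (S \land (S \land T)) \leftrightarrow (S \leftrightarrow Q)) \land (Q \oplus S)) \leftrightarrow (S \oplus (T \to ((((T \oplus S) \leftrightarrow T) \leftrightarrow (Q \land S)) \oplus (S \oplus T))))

\text{True}

S \land T = \text{False} \land \text{False} = \text{False}
S \land (S \land T) = \text{False} \land \text{False} = \text{False}
\lnot (S \land (S \land T)) = \lnot \text{False} = \text{True}
S \leftrightarrow Q = \text{False} \leftrightarrow \text{False} = \text{True}
\lnot (S \land (S \land T)) \leftrightarrow (S \leftrightarrow Q) = \text{True} \leftrightarrow \text{True} = \text{True}
Q \oplus S = \text{False} \oplus \text{False} = \text{False}
(\lnot (S \land (S \land T)) \leftrightarrow (S \leftrightarrow Q)) \land (Q \oplus S) = \text{True} \land \text{False} = \text{False}
\lnot ((\lnot (S \land (S \land T)) \leftrightarrow (S \leftrightarrow Q)) \land (Q \oplus S)) = \lnot \text{False} = \text{True}
T \oplus S = \text{False} \oplus \text{False} = \text{False}
(T \oplus S) \leftrightarrow T = \text{False} \leftrightarrow \text{False} = \text{True}
Q \land S = \text{False} \land \text{False} = \text{False}
((T \oplus S) \leftrightarrow T) \leftrightarrow (Q \land S) = \text{True} \leftrightarrow \text{False} = \text{False}
S \oplus T = \text{False} \oplus \text{False} = \text{False}
(((T \oplus S) \leftrightarrow T) \leftrightarrow (Q \land S)) \oplus (S \oplus T) = \text{False} \oplus \text{False} = \text{False}
T \to ((((T \oplus S) \leftrightarrow T) \leftrightarrow (Q \land S)) \oplus (S \oplus T)) = \text{False} \to \text{False} = \text{True}
S \oplus (T \to ((((T \oplus S) \leftrightarrow T) \leftrightarrow (Q \land S)) \oplus (S \oplus T))) = \text{False} \oplus \text{True} = \text{True}
\lnot ((\lnot (S \land (S \land T)) \leftrightarrow (S \leftrightarrow Q)) \land (Q \oplus S)) \leftrightarrow (S \oplus (T \to ((((T \oplus S) \leftrightarrow T) \leftrightarrow (Q \land S)) \oplus (S \oplus T)))) = \text{True} \leftrightarrow \text{True} = \text{True}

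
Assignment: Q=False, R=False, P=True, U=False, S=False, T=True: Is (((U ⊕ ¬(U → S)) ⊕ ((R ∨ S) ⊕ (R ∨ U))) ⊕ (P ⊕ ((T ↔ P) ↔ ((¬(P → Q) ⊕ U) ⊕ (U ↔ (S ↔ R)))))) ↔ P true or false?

U → S = False → False = True
¬(U → S) = ¬True = False
U ⊕ ¬(U → S) = False ⊕ False = False
R ∨ S = False ∨ False = False
R ∨ U = False ∨ False = False
(R ∨ S) ⊕ (R ∨ U) = False ⊕ False = False
(U ⊕ ¬(U → S)) ⊕ ((R ∨ S) ⊕ (R ∨ U)) = False ⊕ False = False
T ↔ P = True ↔ True = True
P → Q = True → False = False
¬(P → Q) = ¬False = True
¬(P → Q) ⊕ U = True ⊕ False = True
S ↔ R = False ↔ False = True
U ↔ (S ↔ R) = False ↔ True = False
(¬(P → Q) ⊕ U) ⊕ (U ↔ (S ↔ R)) = True ⊕ False = True
(T ↔ P) ↔ ((¬(P → Q) ⊕ U) ⊕ (U ↔ (S ↔ R))) = True ↔ True = True
P ⊕ ((T ↔ P) ↔ ((¬(P → Q) ⊕ U) ⊕ (U ↔ (S ↔ R)))) = True ⊕ True = False
((U ⊕ ¬(U → S)) ⊕ ((R ∨ S) ⊕ (R ∨ U))) ⊕ (P ⊕ ((T ↔ P) ↔ ((¬(P → Q) ⊕ U) ⊕ (U ↔ (S ↔ R))))) = False ⊕ False = False
(((U ⊕ ¬(U → S)) ⊕ ((R ∨ S) ⊕ (R ∨ U))) ⊕ (P ⊕ ((T ↔ P) ↔ ((¬(P → Q) ⊕ U) ⊕ (U ↔ (S ↔ R)))))) ↔ P = False ↔ True = False

False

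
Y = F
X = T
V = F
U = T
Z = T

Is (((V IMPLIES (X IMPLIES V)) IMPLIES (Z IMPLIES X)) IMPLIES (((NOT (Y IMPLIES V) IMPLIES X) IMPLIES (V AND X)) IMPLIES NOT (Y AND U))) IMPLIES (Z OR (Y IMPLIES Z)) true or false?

X IMPLIES V = T IMPLIES F = F
V IMPLIES (X IMPLIES V) = F IMPLIES F = T
Z IMPLIES X = T IMPLIES T = T
(V IMPLIES (X IMPLIES V)) IMPLIES (Z IMPLIES X) = T IMPLIES T = T
Y IMPLIES V = F IMPLIES F = T
NOT (Y IMPLIES V) = NOT T = F
NOT (Y IMPLIES V) IMPLIES X = F IMPLIES T = T
V AND X = F AND T = F
(NOT (Y IMPLIES V) IMPLIES X) IMPLIES (V AND X) = T IMPLIES F = F
Y AND U = F AND T = F
NOT (Y AND U) = NOT F = T
((NOT (Y IMPLIES V) IMPLIES X) IMPLIES (V AND X)) IMPLIES NOT (Y AND U) = F IMPLIES T = T
((V IMPLIES (X IMPLIES V)) IMPLIES (Z IMPLIES X)) IMPLIES (((NOT (Y IMPLIES V) IMPLIES X) IMPLIES (V AND X)) IMPLIES NOT (Y AND U)) = T IMPLIES T = T
Y IMPLIES Z = F IMPLIES T = T
Z OR (Y IMPLIES Z) = T OR T = T
(((V IMPLIES (X IMPLIES V)) IMPLIES (Z IMPLIES X)) IMPLIES (((NOT (Y IMPLIES V) IMPLIES X) IMPLIES (V AND X)) IMPLIES NOT (Y AND U))) IMPLIES (Z OR (Y IMPLIES Z)) = T IMPLIES T = T

T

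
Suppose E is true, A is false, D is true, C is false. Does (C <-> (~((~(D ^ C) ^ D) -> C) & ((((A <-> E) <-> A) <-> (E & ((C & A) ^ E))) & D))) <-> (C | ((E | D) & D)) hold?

Substituting E=True, A=False, D=True, C=False:
D ^ C = True ^ False = True
~(D ^ C) = ~True = False
~(D ^ C) ^ D = False ^ True = True
(~(D ^ C) ^ D) -> C = True -> False = False
~((~(D ^ C) ^ D) -> C) = ~False = True
A <-> E = False <-> True = False
(A <-> E) <-> A = False <-> False = True
C & A = False & False = False
(C & A) ^ E = False ^ True = True
E & ((C & A) ^ E) = True & True = True
((A <-> E) <-> A) <-> (E & ((C & A) ^ E)) = True <-> True = True
(((A <-> E) <-> A) <-> (E & ((C & A) ^ E))) & D = True & True = True
~((~(D ^ C) ^ D) -> C) & ((((A <-> E) <-> A) <-> (E & ((C & A) ^ E))) & D) = True & True = True
C <-> (~((~(D ^ C) ^ D) -> C) & ((((A <-> E) <-> A) <-> (E & ((C & A) ^ E))) & D)) = False <-> True = False
E | D = True | True = True
(E | D) & D = True & True = True
C | ((E | D) & D) = False | True = True
(C <-> (~((~(D ^ C) ^ D) -> C) & ((((A <-> E) <-> A) <-> (E & ((C & A) ^ E))) & D))) <-> (C | ((E | D) & D)) = False <-> True = False

False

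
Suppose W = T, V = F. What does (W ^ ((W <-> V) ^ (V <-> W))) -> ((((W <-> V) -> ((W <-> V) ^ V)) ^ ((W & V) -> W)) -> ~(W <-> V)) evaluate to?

W <-> V = T <-> F = F
V <-> W = F <-> T = F
(W <-> V) ^ (V <-> W) = F ^ F = F
W ^ ((W <-> V) ^ (V <-> W)) = T ^ F = T
W <-> V = T <-> F = F
W <-> V = T <-> F = F
(W <-> V) ^ V = F ^ F = F
(W <-> V) -> ((W <-> V) ^ V) = F -> F = T
W & V = T & F = F
(W & V) -> W = F -> T = T
((W <-> V) -> ((W <-> V) ^ V)) ^ ((W & V) -> W) = T ^ T = F
W <-> V = T <-> F = F
~(W <-> V) = ~F = T
(((W <-> V) -> ((W <-> V) ^ V)) ^ ((W & V) -> W)) -> ~(W <-> V) = F -> T = T
(W ^ ((W <-> V) ^ (V <-> W))) -> ((((W <-> V) -> ((W <-> V) ^ V)) ^ ((W & V) -> W)) -> ~(W <-> V)) = T -> T = T

T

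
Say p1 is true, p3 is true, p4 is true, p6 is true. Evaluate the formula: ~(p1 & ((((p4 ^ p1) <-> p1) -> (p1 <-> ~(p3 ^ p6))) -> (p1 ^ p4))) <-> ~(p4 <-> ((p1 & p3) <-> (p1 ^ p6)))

p4 ^ p1 = T ^ T = F
(p4 ^ p1) <-> p1 = F <-> T = F
p3 ^ p6 = T ^ T = F
~(p3 ^ p6) = ~F = T
p1 <-> ~(p3 ^ p6) = T <-> T = T
((p4 ^ p1) <-> p1) -> (p1 <-> ~(p3 ^ p6)) = F -> T = T
p1 ^ p4 = T ^ T = F
(((p4 ^ p1) <-> p1) -> (p1 <-> ~(p3 ^ p6))) -> (p1 ^ p4) = T -> F = F
p1 & ((((p4 ^ p1) <-> p1) -> (p1 <-> ~(p3 ^ p6))) -> (p1 ^ p4)) = T & F = F
~(p1 & ((((p4 ^ p1) <-> p1) -> (p1 <-> ~(p3 ^ p6))) -> (p1 ^ p4))) = ~F = T
p1 & p3 = T & T = T
p1 ^ p6 = T ^ T = F
(p1 & p3) <-> (p1 ^ p6) = T <-> F = F
p4 <-> ((p1 & p3) <-> (p1 ^ p6)) = T <-> F = F
~(p4 <-> ((p1 & p3) <-> (p1 ^ p6))) = ~F = T
~(p1 & ((((p4 ^ p1) <-> p1) -> (p1 <-> ~(p3 ^ p6))) -> (p1 ^ p4))) <-> ~(p4 <-> ((p1 & p3) <-> (p1 ^ p6))) = T <-> T = T

T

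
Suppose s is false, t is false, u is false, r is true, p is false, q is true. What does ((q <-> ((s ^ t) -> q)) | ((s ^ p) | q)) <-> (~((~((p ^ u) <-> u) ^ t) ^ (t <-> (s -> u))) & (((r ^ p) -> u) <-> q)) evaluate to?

F

s ^ t = F ^ F = F
(s ^ t) -> q = F -> T = T
q <-> ((s ^ t) -> q) = T <-> T = T
s ^ p = F ^ F = F
(s ^ p) | q = F | T = T
(q <-> ((s ^ t) -> q)) | ((s ^ p) | q) = T | T = T
p ^ u = F ^ F = F
(p ^ u) <-> u = F <-> F = T
~((p ^ u) <-> u) = ~T = F
~((p ^ u) <-> u) ^ t = F ^ F = F
s -> u = F -> F = T
t <-> (s -> u) = F <-> T = F
(~((p ^ u) <-> u) ^ t) ^ (t <-> (s -> u)) = F ^ F = F
~((~((p ^ u) <-> u) ^ t) ^ (t <-> (s -> u))) = ~F = T
r ^ p = T ^ F = T
(r ^ p) -> u = T -> F = F
((r ^ p) -> u) <-> q = F <-> T = F
~((~((p ^ u) <-> u) ^ t) ^ (t <-> (s -> u))) & (((r ^ p) -> u) <-> q) = T & F = F
((q <-> ((s ^ t) -> q)) | ((s ^ p) | q)) <-> (~((~((p ^ u) <-> u) ^ t) ^ (t <-> (s -> u))) & (((r ^ p) -> u) <-> q)) = T <-> F = F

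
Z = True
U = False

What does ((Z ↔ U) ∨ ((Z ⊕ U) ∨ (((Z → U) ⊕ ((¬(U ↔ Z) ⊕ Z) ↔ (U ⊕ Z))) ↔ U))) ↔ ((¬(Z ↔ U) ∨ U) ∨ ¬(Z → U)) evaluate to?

Z ↔ U = True ↔ False = False
Z ⊕ U = True ⊕ False = True
Z → U = True → False = False
U ↔ Z = False ↔ True = False
¬(U ↔ Z) = ¬False = True
¬(U ↔ Z) ⊕ Z = True ⊕ True = False
U ⊕ Z = False ⊕ True = True
(¬(U ↔ Z) ⊕ Z) ↔ (U ⊕ Z) = False ↔ True = False
(Z → U) ⊕ ((¬(U ↔ Z) ⊕ Z) ↔ (U ⊕ Z)) = False ⊕ False = False
((Z → U) ⊕ ((¬(U ↔ Z) ⊕ Z) ↔ (U ⊕ Z))) ↔ U = False ↔ False = True
(Z ⊕ U) ∨ (((Z → U) ⊕ ((¬(U ↔ Z) ⊕ Z) ↔ (U ⊕ Z))) ↔ U) = True ∨ True = True
(Z ↔ U) ∨ ((Z ⊕ U) ∨ (((Z → U) ⊕ ((¬(U ↔ Z) ⊕ Z) ↔ (U ⊕ Z))) ↔ U)) = False ∨ True = True
Z ↔ U = True ↔ False = False
¬(Z ↔ U) = ¬False = True
¬(Z ↔ U) ∨ U = True ∨ False = True
Z → U = True → False = False
¬(Z → U) = ¬False = True
(¬(Z ↔ U) ∨ U) ∨ ¬(Z → U) = True ∨ True = True
((Z ↔ U) ∨ ((Z ⊕ U) ∨ (((Z → U) ⊕ ((¬(U ↔ Z) ⊕ Z) ↔ (U ⊕ Z))) ↔ U))) ↔ ((¬(Z ↔ U) ∨ U) ∨ ¬(Z → U)) = True ↔ True = True

True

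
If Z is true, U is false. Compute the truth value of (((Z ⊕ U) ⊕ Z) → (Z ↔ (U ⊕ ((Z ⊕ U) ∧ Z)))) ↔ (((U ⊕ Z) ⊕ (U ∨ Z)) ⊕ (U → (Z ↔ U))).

T

Z ⊕ U = T ⊕ F = T
(Z ⊕ U) ⊕ Z = T ⊕ T = F
Z ⊕ U = T ⊕ F = T
(Z ⊕ U) ∧ Z = T ∧ T = T
U ⊕ ((Z ⊕ U) ∧ Z) = F ⊕ T = T
Z ↔ (U ⊕ ((Z ⊕ U) ∧ Z)) = T ↔ T = T
((Z ⊕ U) ⊕ Z) → (Z ↔ (U ⊕ ((Z ⊕ U) ∧ Z))) = F → T = T
U ⊕ Z = F ⊕ T = T
U ∨ Z = F ∨ T = T
(U ⊕ Z) ⊕ (U ∨ Z) = T ⊕ T = F
Z ↔ U = T ↔ F = F
U → (Z ↔ U) = F → F = T
((U ⊕ Z) ⊕ (U ∨ Z)) ⊕ (U → (Z ↔ U)) = F ⊕ T = T
(((Z ⊕ U) ⊕ Z) → (Z ↔ (U ⊕ ((Z ⊕ U) ∧ Z)))) ↔ (((U ⊕ Z) ⊕ (U ∨ Z)) ⊕ (U → (Z ↔ U))) = T ↔ T = T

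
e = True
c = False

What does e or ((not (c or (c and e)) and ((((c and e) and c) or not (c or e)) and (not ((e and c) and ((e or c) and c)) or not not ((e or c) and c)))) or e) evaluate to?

True

c and e = False and True = False
c or (c and e) = False or False = False
not (c or (c and e)) = not False = True
c and e = False and True = False
(c and e) and c = False and False = False
c or e = False or True = True
not (c or e) = not True = False
((c and e) and c) or not (c or e) = False or False = False
e and c = True and False = False
e or c = True or False = True
(e or c) and c = True and False = False
(e and c) and ((e or c) and c) = False and False = False
not ((e and c) and ((e or c) and c)) = not False = True
e or c = True or False = True
(e or c) and c = True and False = False
not ((e or c) and c) = not False = True
not not ((e or c) and c) = not True = False
not ((e and c) and ((e or c) and c)) or not not ((e or c) and c) = True or False = True
(((c and e) and c) or not (c or e)) and (not ((e and c) and ((e or c) and c)) or not not ((e or c) and c)) = False and True = False
not (c or (c and e)) and ((((c and e) and c) or not (c or e)) and (not ((e and c) and ((e or c) and c)) or not not ((e or c) and c))) = True and False = False
(not (c or (c and e)) and ((((c and e) and c) or not (c or e)) and (not ((e and c) and ((e or c) and c)) or not not ((e or c) and c)))) or e = False or True = True
e or ((not (c or (c and e)) and ((((c and e) and c) or not (c or e)) and (not ((e and c) and ((e or c) and c)) or not not ((e or c) and c)))) or e) = True or True = True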